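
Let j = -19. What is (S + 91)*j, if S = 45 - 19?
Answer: -2223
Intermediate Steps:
S = 26
(S + 91)*j = (26 + 91)*(-19) = 117*(-19) = -2223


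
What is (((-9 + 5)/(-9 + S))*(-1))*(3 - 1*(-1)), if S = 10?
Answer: 16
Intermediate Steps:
(((-9 + 5)/(-9 + S))*(-1))*(3 - 1*(-1)) = (((-9 + 5)/(-9 + 10))*(-1))*(3 - 1*(-1)) = (-4/1*(-1))*(3 + 1) = (-4*1*(-1))*4 = -4*(-1)*4 = 4*4 = 16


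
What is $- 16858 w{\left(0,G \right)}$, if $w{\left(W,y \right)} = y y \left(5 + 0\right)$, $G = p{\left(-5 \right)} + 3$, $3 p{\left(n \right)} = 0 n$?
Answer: $-758610$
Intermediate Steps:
$p{\left(n \right)} = 0$ ($p{\left(n \right)} = \frac{0 n}{3} = \frac{1}{3} \cdot 0 = 0$)
$G = 3$ ($G = 0 + 3 = 3$)
$w{\left(W,y \right)} = 5 y^{2}$ ($w{\left(W,y \right)} = y^{2} \cdot 5 = 5 y^{2}$)
$- 16858 w{\left(0,G \right)} = - 16858 \cdot 5 \cdot 3^{2} = - 16858 \cdot 5 \cdot 9 = \left(-16858\right) 45 = -758610$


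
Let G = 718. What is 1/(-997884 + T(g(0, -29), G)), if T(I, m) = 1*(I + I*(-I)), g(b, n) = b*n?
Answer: -1/997884 ≈ -1.0021e-6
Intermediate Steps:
T(I, m) = I - I**2 (T(I, m) = 1*(I - I**2) = I - I**2)
1/(-997884 + T(g(0, -29), G)) = 1/(-997884 + (0*(-29))*(1 - 0*(-29))) = 1/(-997884 + 0*(1 - 1*0)) = 1/(-997884 + 0*(1 + 0)) = 1/(-997884 + 0*1) = 1/(-997884 + 0) = 1/(-997884) = -1/997884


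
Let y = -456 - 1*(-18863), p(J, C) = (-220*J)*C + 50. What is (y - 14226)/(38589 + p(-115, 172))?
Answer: 4181/4390239 ≈ 0.00095234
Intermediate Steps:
p(J, C) = 50 - 220*C*J (p(J, C) = -220*C*J + 50 = 50 - 220*C*J)
y = 18407 (y = -456 + 18863 = 18407)
(y - 14226)/(38589 + p(-115, 172)) = (18407 - 14226)/(38589 + (50 - 220*172*(-115))) = 4181/(38589 + (50 + 4351600)) = 4181/(38589 + 4351650) = 4181/4390239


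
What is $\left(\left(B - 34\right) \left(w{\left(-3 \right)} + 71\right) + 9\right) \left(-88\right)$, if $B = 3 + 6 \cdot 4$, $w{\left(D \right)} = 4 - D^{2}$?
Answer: $39864$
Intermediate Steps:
$B = 27$ ($B = 3 + 24 = 27$)
$\left(\left(B - 34\right) \left(w{\left(-3 \right)} + 71\right) + 9\right) \left(-88\right) = \left(\left(27 - 34\right) \left(\left(4 - \left(-3\right)^{2}\right) + 71\right) + 9\right) \left(-88\right) = \left(- 7 \left(\left(4 - 9\right) + 71\right) + 9\right) \left(-88\right) = \left(- 7 \left(-5 + 71\right) + 9\right) \left(-88\right) = \left(\left(-7\right) 66 + 9\right) \left(-88\right) = \left(-462 + 9\right) \left(-88\right) = \left(-453\right) \left(-88\right) = 39864$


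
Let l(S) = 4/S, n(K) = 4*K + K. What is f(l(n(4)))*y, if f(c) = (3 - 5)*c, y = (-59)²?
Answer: -6962/5 ≈ -1392.4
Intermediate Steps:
n(K) = 5*K
y = 3481
f(c) = -2*c
f(l(n(4)))*y = -8/(5*4)*3481 = -8/20*3481 = -2*⅕*3481 = -⅖*3481 = -6962/5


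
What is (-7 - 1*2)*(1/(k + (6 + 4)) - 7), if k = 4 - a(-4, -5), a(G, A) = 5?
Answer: 62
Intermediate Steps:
k = -1 (k = 4 - 1*5 = 4 - 5 = -1)
(-7 - 1*2)*(1/(k + (6 + 4)) - 7) = (-7 - 1*2)*(1/(-1 + (6 + 4)) - 7) = (-7 - 2)*(1/(-1 + 10) - 7) = -9*(1/9 - 7) = -9*(⅑ - 7) = -9*(-62/9) = 62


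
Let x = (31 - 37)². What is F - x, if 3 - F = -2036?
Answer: 2003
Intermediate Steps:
F = 2039 (F = 3 - 1*(-2036) = 3 + 2036 = 2039)
x = 36 (x = (-6)² = 36)
F - x = 2039 - 1*36 = 2039 - 36 = 2003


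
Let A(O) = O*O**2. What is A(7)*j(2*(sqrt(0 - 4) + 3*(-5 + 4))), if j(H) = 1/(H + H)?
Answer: -1029/52 - 343*I/26 ≈ -19.788 - 13.192*I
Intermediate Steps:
A(O) = O**3
j(H) = 1/(2*H)
A(7)*j(2*(sqrt(0 - 4) + 3*(-5 + 4))) = 7**3*(1/(2*((2*(sqrt(0 - 4) + 3*(-5 + 4)))))) = 343*(1/(2*((2*(sqrt(-4) + 3*(-1)))))) = 343*(1/(2*((2*(2*I - 3))))) = 343*(1/(2*((2*(-3 + 2*I))))) = 343*(1/(2*(-6 + 4*I))) = 343*(((-6 - 4*I)/52)/2) = 343*((-6 - 4*I)/104) = 343*(-6 - 4*I)/104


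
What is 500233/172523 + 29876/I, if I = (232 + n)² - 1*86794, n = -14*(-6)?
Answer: 834881471/160963959 ≈ 5.1868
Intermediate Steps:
n = 84
I = 13062 (I = (232 + 84)² - 1*86794 = 316² - 86794 = 99856 - 86794 = 13062)
500233/172523 + 29876/I = 500233/172523 + 29876/13062 = 500233*(1/172523) + 29876*(1/13062) = 500233/172523 + 2134/933 = 834881471/160963959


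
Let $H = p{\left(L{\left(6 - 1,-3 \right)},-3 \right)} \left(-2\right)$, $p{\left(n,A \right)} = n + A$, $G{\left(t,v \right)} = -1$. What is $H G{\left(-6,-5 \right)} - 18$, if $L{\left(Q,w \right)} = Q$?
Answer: $-14$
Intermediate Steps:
$p{\left(n,A \right)} = A + n$
$H = -4$ ($H = \left(-3 + \left(6 - 1\right)\right) \left(-2\right) = \left(-3 + 5\right) \left(-2\right) = 2 \left(-2\right) = -4$)
$H G{\left(-6,-5 \right)} - 18 = \left(-4\right) \left(-1\right) - 18 = 4 - 18 = -14$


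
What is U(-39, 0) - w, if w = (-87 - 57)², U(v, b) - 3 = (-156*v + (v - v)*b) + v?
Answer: -14688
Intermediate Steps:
U(v, b) = 3 - 155*v (U(v, b) = 3 + ((-156*v + (v - v)*b) + v) = 3 + ((-156*v + 0*b) + v) = 3 + ((-156*v + 0) + v) = 3 + (-156*v + v) = 3 - 155*v)
w = 20736 (w = (-144)² = 20736)
U(-39, 0) - w = (3 - 155*(-39)) - 1*20736 = (3 + 6045) - 20736 = 6048 - 20736 = -14688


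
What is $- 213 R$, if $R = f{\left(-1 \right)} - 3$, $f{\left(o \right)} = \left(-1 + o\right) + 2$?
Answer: $639$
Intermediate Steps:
$f{\left(o \right)} = 1 + o$
$R = -3$ ($R = \left(1 - 1\right) - 3 = 0 - 3 = -3$)
$- 213 R = \left(-213\right) \left(-3\right) = 639$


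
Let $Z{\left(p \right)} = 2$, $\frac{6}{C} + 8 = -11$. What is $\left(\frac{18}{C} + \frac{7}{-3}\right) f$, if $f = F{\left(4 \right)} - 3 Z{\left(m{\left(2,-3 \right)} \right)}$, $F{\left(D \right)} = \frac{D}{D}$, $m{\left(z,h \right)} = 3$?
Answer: $\frac{890}{3} \approx 296.67$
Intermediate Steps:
$C = - \frac{6}{19}$ ($C = \frac{6}{-8 - 11} = \frac{6}{-19} = 6 \left(- \frac{1}{19}\right) = - \frac{6}{19} \approx -0.31579$)
$F{\left(D \right)} = 1$
$f = -5$ ($f = 1 - 6 = -5$)
$\left(\frac{18}{C} + \frac{7}{-3}\right) f = \left(\frac{18}{- \frac{6}{19}} + \frac{7}{-3}\right) \left(-5\right) = \left(18 \left(- \frac{19}{6}\right) + 7 \left(- \frac{1}{3}\right)\right) \left(-5\right) = \left(-57 - \frac{7}{3}\right) \left(-5\right) = \left(- \frac{178}{3}\right) \left(-5\right) = \frac{890}{3}$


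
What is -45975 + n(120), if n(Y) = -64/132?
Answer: -1517191/33 ≈ -45976.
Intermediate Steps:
n(Y) = -16/33 (n(Y) = -64*1/132 = -16/33)
-45975 + n(120) = -45975 - 16/33 = -1517191/33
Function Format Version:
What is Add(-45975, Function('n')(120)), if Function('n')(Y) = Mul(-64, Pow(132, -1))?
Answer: Rational(-1517191, 33) ≈ -45976.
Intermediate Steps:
Function('n')(Y) = Rational(-16, 33) (Function('n')(Y) = Mul(-64, Rational(1, 132)) = Rational(-16, 33))
Add(-45975, Function('n')(120)) = Add(-45975, Rational(-16, 33)) = Rational(-1517191, 33)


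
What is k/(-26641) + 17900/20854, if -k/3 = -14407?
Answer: -212228417/277785707 ≈ -0.76400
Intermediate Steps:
k = 43221 (k = -3*(-14407) = 43221)
k/(-26641) + 17900/20854 = 43221/(-26641) + 17900/20854 = 43221*(-1/26641) + 17900*(1/20854) = -43221/26641 + 8950/10427 = -212228417/277785707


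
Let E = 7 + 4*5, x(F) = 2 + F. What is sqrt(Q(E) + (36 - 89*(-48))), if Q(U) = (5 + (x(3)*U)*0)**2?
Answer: sqrt(4333) ≈ 65.826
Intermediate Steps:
E = 27 (E = 7 + 20 = 27)
Q(U) = 25 (Q(U) = (5 + ((2 + 3)*U)*0)**2 = (5 + (5*U)*0)**2 = (5 + 0)**2 = 5**2 = 25)
sqrt(Q(E) + (36 - 89*(-48))) = sqrt(25 + (36 - 89*(-48))) = sqrt(25 + (36 + 4272)) = sqrt(25 + 4308) = sqrt(4333)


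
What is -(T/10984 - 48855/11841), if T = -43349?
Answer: 349972943/43353848 ≈ 8.0725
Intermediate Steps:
-(T/10984 - 48855/11841) = -(-43349/10984 - 48855/11841) = -(-43349*1/10984 - 48855*1/11841) = -(-43349/10984 - 16285/3947) = -1*(-349972943/43353848) = 349972943/43353848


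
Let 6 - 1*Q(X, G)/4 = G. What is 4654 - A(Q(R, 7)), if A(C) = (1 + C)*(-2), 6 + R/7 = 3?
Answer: 4648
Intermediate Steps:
R = -21 (R = -42 + 7*3 = -42 + 21 = -21)
Q(X, G) = 24 - 4*G
A(C) = -2 - 2*C
4654 - A(Q(R, 7)) = 4654 - (-2 - 2*(24 - 4*7)) = 4654 - (-2 - 2*(24 - 28)) = 4654 - (-2 - 2*(-4)) = 4654 - (-2 + 8) = 4654 - 1*6 = 4654 - 6 = 4648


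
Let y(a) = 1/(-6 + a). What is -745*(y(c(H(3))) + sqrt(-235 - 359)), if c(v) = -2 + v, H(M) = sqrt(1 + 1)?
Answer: 2980/31 + 745*sqrt(2)/62 - 2235*I*sqrt(66) ≈ 113.12 - 18157.0*I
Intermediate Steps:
H(M) = sqrt(2)
-745*(y(c(H(3))) + sqrt(-235 - 359)) = -745*(1/(-6 + (-2 + sqrt(2))) + sqrt(-235 - 359)) = -745*(1/(-8 + sqrt(2)) + sqrt(-594)) = -745*(1/(-8 + sqrt(2)) + 3*I*sqrt(66)) = -745/(-8 + sqrt(2)) - 2235*I*sqrt(66)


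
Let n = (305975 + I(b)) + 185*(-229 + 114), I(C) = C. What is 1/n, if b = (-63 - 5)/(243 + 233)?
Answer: 7/1992899 ≈ 3.5125e-6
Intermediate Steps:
b = -1/7 (b = -68/476 = -68*1/476 = -1/7 ≈ -0.14286)
n = 1992899/7 (n = (305975 - 1/7) + 185*(-229 + 114) = 2141824/7 + 185*(-115) = 2141824/7 - 21275 = 1992899/7 ≈ 2.8470e+5)
1/n = 1/(1992899/7) = 7/1992899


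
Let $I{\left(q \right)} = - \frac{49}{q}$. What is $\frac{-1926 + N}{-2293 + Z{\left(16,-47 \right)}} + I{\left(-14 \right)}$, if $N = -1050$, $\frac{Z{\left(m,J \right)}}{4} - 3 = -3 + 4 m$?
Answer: $\frac{6737}{1358} \approx 4.961$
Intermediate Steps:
$Z{\left(m,J \right)} = 16 m$ ($Z{\left(m,J \right)} = 12 + 4 \left(-3 + 4 m\right) = 12 + \left(-12 + 16 m\right) = 16 m$)
$\frac{-1926 + N}{-2293 + Z{\left(16,-47 \right)}} + I{\left(-14 \right)} = \frac{-1926 - 1050}{-2293 + 16 \cdot 16} - \frac{49}{-14} = - \frac{2976}{-2293 + 256} - - \frac{7}{2} = - \frac{2976}{-2037} + \frac{7}{2} = \left(-2976\right) \left(- \frac{1}{2037}\right) + \frac{7}{2} = \frac{992}{679} + \frac{7}{2} = \frac{6737}{1358}$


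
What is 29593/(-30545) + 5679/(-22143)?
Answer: -276247618/225452645 ≈ -1.2253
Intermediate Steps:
29593/(-30545) + 5679/(-22143) = 29593*(-1/30545) + 5679*(-1/22143) = -29593/30545 - 1893/7381 = -276247618/225452645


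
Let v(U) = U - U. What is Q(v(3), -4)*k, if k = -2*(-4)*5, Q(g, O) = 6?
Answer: 240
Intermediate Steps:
v(U) = 0
k = 40 (k = 8*5 = 40)
Q(v(3), -4)*k = 6*40 = 240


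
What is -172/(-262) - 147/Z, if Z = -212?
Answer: 37489/27772 ≈ 1.3499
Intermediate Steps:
-172/(-262) - 147/Z = -172/(-262) - 147/(-212) = -172*(-1/262) - 147*(-1/212) = 86/131 + 147/212 = 37489/27772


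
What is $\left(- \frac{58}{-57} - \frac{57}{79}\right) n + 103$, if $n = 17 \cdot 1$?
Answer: $\frac{486470}{4503} \approx 108.03$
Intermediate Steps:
$n = 17$
$\left(- \frac{58}{-57} - \frac{57}{79}\right) n + 103 = \left(- \frac{58}{-57} - \frac{57}{79}\right) 17 + 103 = \left(\left(-58\right) \left(- \frac{1}{57}\right) - \frac{57}{79}\right) 17 + 103 = \left(\frac{58}{57} - \frac{57}{79}\right) 17 + 103 = \frac{1333}{4503} \cdot 17 + 103 = \frac{22661}{4503} + 103 = \frac{486470}{4503}$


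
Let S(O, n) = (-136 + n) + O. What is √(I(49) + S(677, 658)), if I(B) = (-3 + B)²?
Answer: √3315 ≈ 57.576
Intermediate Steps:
S(O, n) = -136 + O + n
√(I(49) + S(677, 658)) = √((-3 + 49)² + (-136 + 677 + 658)) = √(46² + 1199) = √(2116 + 1199) = √3315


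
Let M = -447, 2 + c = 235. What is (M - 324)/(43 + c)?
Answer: -257/92 ≈ -2.7935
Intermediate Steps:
c = 233 (c = -2 + 235 = 233)
(M - 324)/(43 + c) = (-447 - 324)/(43 + 233) = -771/276 = -771*1/276 = -257/92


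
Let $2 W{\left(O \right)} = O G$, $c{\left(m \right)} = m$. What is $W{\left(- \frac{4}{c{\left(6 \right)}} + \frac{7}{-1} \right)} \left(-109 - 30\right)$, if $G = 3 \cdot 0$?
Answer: $0$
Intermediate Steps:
$G = 0$
$W{\left(O \right)} = 0$ ($W{\left(O \right)} = \frac{O 0}{2} = \frac{1}{2} \cdot 0 = 0$)
$W{\left(- \frac{4}{c{\left(6 \right)}} + \frac{7}{-1} \right)} \left(-109 - 30\right) = 0 \left(-109 - 30\right) = 0 \left(-139\right) = 0$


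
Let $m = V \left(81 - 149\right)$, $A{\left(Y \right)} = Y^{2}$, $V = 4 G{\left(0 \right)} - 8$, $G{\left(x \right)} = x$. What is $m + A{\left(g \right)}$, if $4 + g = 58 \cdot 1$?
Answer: $3460$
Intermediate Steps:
$g = 54$ ($g = -4 + 58 \cdot 1 = -4 + 58 = 54$)
$V = -8$ ($V = 4 \cdot 0 - 8 = 0 - 8 = -8$)
$m = 544$ ($m = - 8 \left(81 - 149\right) = \left(-8\right) \left(-68\right) = 544$)
$m + A{\left(g \right)} = 544 + 54^{2} = 544 + 2916 = 3460$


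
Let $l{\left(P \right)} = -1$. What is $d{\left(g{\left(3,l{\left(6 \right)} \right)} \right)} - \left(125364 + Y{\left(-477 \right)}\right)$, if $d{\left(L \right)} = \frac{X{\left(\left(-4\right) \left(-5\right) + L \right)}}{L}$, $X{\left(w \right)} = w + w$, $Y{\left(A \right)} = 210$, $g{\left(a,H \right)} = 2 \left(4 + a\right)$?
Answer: $- \frac{878984}{7} \approx -1.2557 \cdot 10^{5}$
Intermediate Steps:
$g{\left(a,H \right)} = 8 + 2 a$
$X{\left(w \right)} = 2 w$
$d{\left(L \right)} = \frac{40 + 2 L}{L}$ ($d{\left(L \right)} = \frac{2 \left(\left(-4\right) \left(-5\right) + L\right)}{L} = \frac{2 \left(20 + L\right)}{L} = \frac{40 + 2 L}{L}$)
$d{\left(g{\left(3,l{\left(6 \right)} \right)} \right)} - \left(125364 + Y{\left(-477 \right)}\right) = \left(2 + \frac{40}{8 + 2 \cdot 3}\right) - 125574 = \left(2 + \frac{40}{8 + 6}\right) - 125574 = \left(2 + \frac{40}{14}\right) - 125574 = \left(2 + 40 \cdot \frac{1}{14}\right) - 125574 = \left(2 + \frac{20}{7}\right) - 125574 = \frac{34}{7} - 125574 = - \frac{878984}{7}$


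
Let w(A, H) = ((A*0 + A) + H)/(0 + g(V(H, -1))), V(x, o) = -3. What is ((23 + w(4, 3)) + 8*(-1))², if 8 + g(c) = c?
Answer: 24964/121 ≈ 206.31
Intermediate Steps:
g(c) = -8 + c
w(A, H) = -A/11 - H/11 (w(A, H) = ((A*0 + A) + H)/(0 + (-8 - 3)) = ((0 + A) + H)/(0 - 11) = (A + H)/(-11) = (A + H)*(-1/11) = -A/11 - H/11)
((23 + w(4, 3)) + 8*(-1))² = ((23 + (-1/11*4 - 1/11*3)) + 8*(-1))² = ((23 + (-4/11 - 3/11)) - 8)² = ((23 - 7/11) - 8)² = (246/11 - 8)² = (158/11)² = 24964/121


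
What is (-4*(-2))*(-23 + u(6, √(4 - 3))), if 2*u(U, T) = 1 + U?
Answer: -156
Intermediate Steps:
u(U, T) = ½ + U/2 (u(U, T) = (1 + U)/2 = ½ + U/2)
(-4*(-2))*(-23 + u(6, √(4 - 3))) = (-4*(-2))*(-23 + (½ + (½)*6)) = 8*(-23 + (½ + 3)) = 8*(-23 + 7/2) = 8*(-39/2) = -156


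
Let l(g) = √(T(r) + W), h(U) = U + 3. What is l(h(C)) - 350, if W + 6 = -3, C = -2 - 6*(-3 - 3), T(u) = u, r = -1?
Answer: -350 + I*√10 ≈ -350.0 + 3.1623*I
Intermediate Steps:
C = 34 (C = -2 - 6*(-6) = -2 - 1*(-36) = -2 + 36 = 34)
W = -9 (W = -6 - 3 = -9)
h(U) = 3 + U
l(g) = I*√10 (l(g) = √(-1 - 9) = √(-10) = I*√10)
l(h(C)) - 350 = I*√10 - 350 = -350 + I*√10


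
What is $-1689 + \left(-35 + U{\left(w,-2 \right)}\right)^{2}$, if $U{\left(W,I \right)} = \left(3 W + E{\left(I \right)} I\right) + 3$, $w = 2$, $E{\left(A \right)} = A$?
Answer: $-1205$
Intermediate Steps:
$U{\left(W,I \right)} = 3 + I^{2} + 3 W$ ($U{\left(W,I \right)} = \left(3 W + I I\right) + 3 = \left(3 W + I^{2}\right) + 3 = \left(I^{2} + 3 W\right) + 3 = 3 + I^{2} + 3 W$)
$-1689 + \left(-35 + U{\left(w,-2 \right)}\right)^{2} = -1689 + \left(-35 + \left(3 + \left(-2\right)^{2} + 3 \cdot 2\right)\right)^{2} = -1689 + \left(-35 + \left(3 + 4 + 6\right)\right)^{2} = -1689 + \left(-35 + 13\right)^{2} = -1689 + \left(-22\right)^{2} = -1689 + 484 = -1205$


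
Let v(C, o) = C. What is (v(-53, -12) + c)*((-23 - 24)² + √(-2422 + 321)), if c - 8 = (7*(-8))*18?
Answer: -2326077 - 1053*I*√2101 ≈ -2.3261e+6 - 48266.0*I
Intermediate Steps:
c = -1000 (c = 8 + (7*(-8))*18 = 8 - 56*18 = 8 - 1008 = -1000)
(v(-53, -12) + c)*((-23 - 24)² + √(-2422 + 321)) = (-53 - 1000)*((-23 - 24)² + √(-2422 + 321)) = -1053*((-47)² + √(-2101)) = -1053*(2209 + I*√2101) = -2326077 - 1053*I*√2101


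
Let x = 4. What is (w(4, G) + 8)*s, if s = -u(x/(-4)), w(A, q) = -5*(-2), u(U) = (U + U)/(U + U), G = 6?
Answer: -18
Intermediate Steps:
u(U) = 1 (u(U) = (2*U)/((2*U)) = (2*U)*(1/(2*U)) = 1)
w(A, q) = 10
s = -1 (s = -1*1 = -1)
(w(4, G) + 8)*s = (10 + 8)*(-1) = 18*(-1) = -18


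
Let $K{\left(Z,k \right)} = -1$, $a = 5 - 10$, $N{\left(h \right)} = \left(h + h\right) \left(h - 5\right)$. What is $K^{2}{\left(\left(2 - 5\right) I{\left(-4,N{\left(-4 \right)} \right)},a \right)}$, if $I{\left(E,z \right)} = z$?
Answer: $1$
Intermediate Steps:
$N{\left(h \right)} = 2 h \left(-5 + h\right)$
$a = -5$ ($a = 5 - 10 = -5$)
$K^{2}{\left(\left(2 - 5\right) I{\left(-4,N{\left(-4 \right)} \right)},a \right)} = \left(-1\right)^{2} = 1$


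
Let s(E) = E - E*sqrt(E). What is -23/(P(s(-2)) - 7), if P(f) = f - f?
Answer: 23/7 ≈ 3.2857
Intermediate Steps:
s(E) = E - E**(3/2)
P(f) = 0
-23/(P(s(-2)) - 7) = -23/(0 - 7) = -23/(-7) = -23*(-1/7) = 23/7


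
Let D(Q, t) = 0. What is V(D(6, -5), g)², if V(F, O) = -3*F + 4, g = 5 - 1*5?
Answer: 16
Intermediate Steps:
g = 0 (g = 5 - 5 = 0)
V(F, O) = 4 - 3*F
V(D(6, -5), g)² = (4 - 3*0)² = (4 + 0)² = 4² = 16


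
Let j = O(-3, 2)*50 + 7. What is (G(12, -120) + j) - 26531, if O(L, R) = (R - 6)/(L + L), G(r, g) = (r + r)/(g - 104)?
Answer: -2225225/84 ≈ -26491.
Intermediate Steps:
G(r, g) = 2*r/(-104 + g) (G(r, g) = (2*r)/(-104 + g) = 2*r/(-104 + g))
O(L, R) = (-6 + R)/(2*L) (O(L, R) = (-6 + R)/((2*L)) = (-6 + R)*(1/(2*L)) = (-6 + R)/(2*L))
j = 121/3 (j = ((½)*(-6 + 2)/(-3))*50 + 7 = ((½)*(-⅓)*(-4))*50 + 7 = (⅔)*50 + 7 = 100/3 + 7 = 121/3 ≈ 40.333)
(G(12, -120) + j) - 26531 = (2*12/(-104 - 120) + 121/3) - 26531 = (2*12/(-224) + 121/3) - 26531 = (2*12*(-1/224) + 121/3) - 26531 = (-3/28 + 121/3) - 26531 = 3379/84 - 26531 = -2225225/84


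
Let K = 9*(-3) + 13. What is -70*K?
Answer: 980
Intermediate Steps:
K = -14 (K = -27 + 13 = -14)
-70*K = -70*(-14) = 980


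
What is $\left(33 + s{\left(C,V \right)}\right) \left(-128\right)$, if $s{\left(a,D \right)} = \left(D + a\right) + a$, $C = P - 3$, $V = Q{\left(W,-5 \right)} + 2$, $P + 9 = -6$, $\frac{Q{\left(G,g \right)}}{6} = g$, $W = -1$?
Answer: $3968$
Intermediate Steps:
$Q{\left(G,g \right)} = 6 g$
$P = -15$ ($P = -9 - 6 = -15$)
$V = -28$ ($V = 6 \left(-5\right) + 2 = -30 + 2 = -28$)
$C = -18$ ($C = -15 - 3 = -18$)
$s{\left(a,D \right)} = D + 2 a$
$\left(33 + s{\left(C,V \right)}\right) \left(-128\right) = \left(33 + \left(-28 + 2 \left(-18\right)\right)\right) \left(-128\right) = \left(33 - 64\right) \left(-128\right) = \left(-31\right) \left(-128\right) = 3968$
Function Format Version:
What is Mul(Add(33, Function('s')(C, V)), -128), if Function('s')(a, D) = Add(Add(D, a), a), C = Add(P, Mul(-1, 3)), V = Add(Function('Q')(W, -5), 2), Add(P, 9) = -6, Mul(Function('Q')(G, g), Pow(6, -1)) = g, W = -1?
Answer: 3968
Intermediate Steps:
Function('Q')(G, g) = Mul(6, g)
P = -15 (P = Add(-9, -6) = -15)
V = -28 (V = Add(Mul(6, -5), 2) = Add(-30, 2) = -28)
C = -18 (C = Add(-15, Mul(-1, 3)) = Add(-15, -3) = -18)
Function('s')(a, D) = Add(D, Mul(2, a))
Mul(Add(33, Function('s')(C, V)), -128) = Mul(Add(33, Add(-28, Mul(2, -18))), -128) = Mul(Add(33, Add(-28, -36)), -128) = Mul(Add(33, -64), -128) = Mul(-31, -128) = 3968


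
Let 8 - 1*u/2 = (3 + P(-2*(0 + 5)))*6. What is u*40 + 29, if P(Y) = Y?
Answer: 4029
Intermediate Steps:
u = 100 (u = 16 - 2*(3 - 2*(0 + 5))*6 = 16 - 2*(3 - 2*5)*6 = 16 - 2*(3 - 10)*6 = 16 - (-14)*6 = 16 - 2*(-42) = 16 + 84 = 100)
u*40 + 29 = 100*40 + 29 = 4000 + 29 = 4029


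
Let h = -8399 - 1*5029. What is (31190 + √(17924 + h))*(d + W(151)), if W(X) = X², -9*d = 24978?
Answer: 1873801630/3 + 240308*√281/3 ≈ 6.2594e+8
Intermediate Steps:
d = -8326/3 (d = -⅑*24978 = -8326/3 ≈ -2775.3)
h = -13428 (h = -8399 - 5029 = -13428)
(31190 + √(17924 + h))*(d + W(151)) = (31190 + √(17924 - 13428))*(-8326/3 + 151²) = (31190 + √4496)*(-8326/3 + 22801) = (31190 + 4*√281)*(60077/3) = 1873801630/3 + 240308*√281/3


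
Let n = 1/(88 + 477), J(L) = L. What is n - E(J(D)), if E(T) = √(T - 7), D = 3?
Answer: 1/565 - 2*I ≈ 0.0017699 - 2.0*I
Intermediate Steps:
n = 1/565 ≈ 0.0017699
E(T) = √(-7 + T)
n - E(J(D)) = 1/565 - √(-7 + 3) = 1/565 - √(-4) = 1/565 - 2*I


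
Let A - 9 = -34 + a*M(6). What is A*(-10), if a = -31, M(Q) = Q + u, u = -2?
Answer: 1490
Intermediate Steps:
M(Q) = -2 + Q (M(Q) = Q - 2 = -2 + Q)
A = -149 (A = 9 + (-34 - 31*(-2 + 6)) = 9 + (-34 - 31*4) = 9 + (-34 - 124) = 9 - 158 = -149)
A*(-10) = -149*(-10) = 1490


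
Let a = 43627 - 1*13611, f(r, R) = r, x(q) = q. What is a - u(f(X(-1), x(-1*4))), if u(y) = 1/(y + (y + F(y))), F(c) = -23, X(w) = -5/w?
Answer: 390209/13 ≈ 30016.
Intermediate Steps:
u(y) = 1/(-23 + 2*y) (u(y) = 1/(y + (y - 23)) = 1/(y + (-23 + y)) = 1/(-23 + 2*y))
a = 30016 (a = 43627 - 13611 = 30016)
a - u(f(X(-1), x(-1*4))) = 30016 - 1/(-23 + 2*(-5/(-1))) = 30016 - 1/(-23 + 2*(-5*(-1))) = 30016 - 1/(-23 + 2*5) = 30016 - 1/(-23 + 10) = 30016 - 1/(-13) = 30016 - 1*(-1/13) = 30016 + 1/13 = 390209/13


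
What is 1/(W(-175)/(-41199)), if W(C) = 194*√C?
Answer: 41199*I*√7/6790 ≈ 16.053*I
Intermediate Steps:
1/(W(-175)/(-41199)) = 1/((194*√(-175))/(-41199)) = 1/((194*(5*I*√7))*(-1/41199)) = 1/((970*I*√7)*(-1/41199)) = 1/(-970*I*√7/41199) = 41199*I*√7/6790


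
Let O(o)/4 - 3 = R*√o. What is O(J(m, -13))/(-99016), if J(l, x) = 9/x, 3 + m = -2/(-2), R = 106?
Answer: -3/24754 - 159*I*√13/160901 ≈ -0.00012119 - 0.003563*I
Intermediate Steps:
m = -2 (m = -3 - 2/(-2) = -3 - 2*(-½) = -3 + 1 = -2)
O(o) = 12 + 424*√o (O(o) = 12 + 4*(106*√o) = 12 + 424*√o)
O(J(m, -13))/(-99016) = (12 + 424*√(9/(-13)))/(-99016) = (12 + 424*√(9*(-1/13)))*(-1/99016) = (12 + 424*√(-9/13))*(-1/99016) = (12 + 424*(3*I*√13/13))*(-1/99016) = (12 + 1272*I*√13/13)*(-1/99016) = -3/24754 - 159*I*√13/160901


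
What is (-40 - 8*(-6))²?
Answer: 64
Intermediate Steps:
(-40 - 8*(-6))² = (-40 + 48)² = 8² = 64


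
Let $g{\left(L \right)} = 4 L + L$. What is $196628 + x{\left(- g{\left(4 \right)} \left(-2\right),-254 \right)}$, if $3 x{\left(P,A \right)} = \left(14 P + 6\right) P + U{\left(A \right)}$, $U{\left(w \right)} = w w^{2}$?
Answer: $-5258180$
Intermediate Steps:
$g{\left(L \right)} = 5 L$
$U{\left(w \right)} = w^{3}$
$x{\left(P,A \right)} = \frac{A^{3}}{3} + \frac{P \left(6 + 14 P\right)}{3}$ ($x{\left(P,A \right)} = \frac{\left(14 P + 6\right) P + A^{3}}{3} = \frac{\left(6 + 14 P\right) P + A^{3}}{3} = \frac{P \left(6 + 14 P\right) + A^{3}}{3} = \frac{A^{3} + P \left(6 + 14 P\right)}{3} = \frac{A^{3}}{3} + \frac{P \left(6 + 14 P\right)}{3}$)
$196628 + x{\left(- g{\left(4 \right)} \left(-2\right),-254 \right)} = 196628 + \left(2 - 5 \cdot 4 \left(-2\right) + \frac{\left(-254\right)^{3}}{3} + \frac{14 \left(- 5 \cdot 4 \left(-2\right)\right)^{2}}{3}\right) = 196628 + \left(2 \left(-1\right) 20 \left(-2\right) + \frac{1}{3} \left(-16387064\right) + \frac{14 \left(\left(-1\right) 20 \left(-2\right)\right)^{2}}{3}\right) = 196628 + \left(2 \left(\left(-20\right) \left(-2\right)\right) - \frac{16387064}{3} + \frac{14 \left(\left(-20\right) \left(-2\right)\right)^{2}}{3}\right) = 196628 + \left(2 \cdot 40 - \frac{16387064}{3} + \frac{14 \cdot 40^{2}}{3}\right) = 196628 + \left(80 - \frac{16387064}{3} + \frac{14}{3} \cdot 1600\right) = 196628 + \left(80 - \frac{16387064}{3} + \frac{22400}{3}\right) = 196628 - 5454808 = -5258180$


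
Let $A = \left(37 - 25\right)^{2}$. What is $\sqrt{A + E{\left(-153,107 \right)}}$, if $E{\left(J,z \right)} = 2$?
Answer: $\sqrt{146} \approx 12.083$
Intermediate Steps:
$A = 144$ ($A = 12^{2} = 144$)
$\sqrt{A + E{\left(-153,107 \right)}} = \sqrt{144 + 2} = \sqrt{146}$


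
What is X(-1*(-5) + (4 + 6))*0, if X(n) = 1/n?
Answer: 0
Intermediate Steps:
X(-1*(-5) + (4 + 6))*0 = 0/(-1*(-5) + (4 + 6)) = 0/(5 + 10) = 0/15 = (1/15)*0 = 0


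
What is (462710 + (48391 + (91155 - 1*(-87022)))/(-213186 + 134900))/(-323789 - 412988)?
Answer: -18111744246/28839662111 ≈ -0.62802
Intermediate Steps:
(462710 + (48391 + (91155 - 1*(-87022)))/(-213186 + 134900))/(-323789 - 412988) = (462710 + (48391 + (91155 + 87022))/(-78286))/(-736777) = (462710 + (48391 + 178177)*(-1/78286))*(-1/736777) = (462710 + 226568*(-1/78286))*(-1/736777) = (462710 - 113284/39143)*(-1/736777) = (18111744246/39143)*(-1/736777) = -18111744246/28839662111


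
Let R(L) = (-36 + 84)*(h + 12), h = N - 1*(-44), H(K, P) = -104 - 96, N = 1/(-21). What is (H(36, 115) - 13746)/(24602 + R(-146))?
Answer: -48811/95507 ≈ -0.51107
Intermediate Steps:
N = -1/21 ≈ -0.047619
H(K, P) = -200
h = 923/21 (h = -1/21 - 1*(-44) = -1/21 + 44 = 923/21 ≈ 43.952)
R(L) = 18800/7 (R(L) = (-36 + 84)*(923/21 + 12) = 48*(1175/21) = 18800/7)
(H(36, 115) - 13746)/(24602 + R(-146)) = (-200 - 13746)/(24602 + 18800/7) = -13946/191014/7 = -13946*7/191014 = -48811/95507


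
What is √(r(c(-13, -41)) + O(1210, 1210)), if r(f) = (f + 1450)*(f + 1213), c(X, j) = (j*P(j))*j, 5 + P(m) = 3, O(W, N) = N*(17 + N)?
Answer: √5593558 ≈ 2365.1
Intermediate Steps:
P(m) = -2 (P(m) = -5 + 3 = -2)
c(X, j) = -2*j² (c(X, j) = (j*(-2))*j = (-2*j)*j = -2*j²)
r(f) = (1213 + f)*(1450 + f) (r(f) = (1450 + f)*(1213 + f) = (1213 + f)*(1450 + f))
√(r(c(-13, -41)) + O(1210, 1210)) = √((1758850 + (-2*(-41)²)² + 2663*(-2*(-41)²)) + 1210*(17 + 1210)) = √((1758850 + (-2*1681)² + 2663*(-2*1681)) + 1210*1227) = √((1758850 + (-3362)² + 2663*(-3362)) + 1484670) = √((1758850 + 11303044 - 8953006) + 1484670) = √(4108888 + 1484670) = √5593558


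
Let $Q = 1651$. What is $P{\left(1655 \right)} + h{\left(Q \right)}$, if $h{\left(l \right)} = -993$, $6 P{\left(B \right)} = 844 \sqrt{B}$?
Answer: $-993 + \frac{422 \sqrt{1655}}{3} \approx 4729.6$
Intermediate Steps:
$P{\left(B \right)} = \frac{422 \sqrt{B}}{3}$ ($P{\left(B \right)} = \frac{844 \sqrt{B}}{6} = \frac{422 \sqrt{B}}{3}$)
$P{\left(1655 \right)} + h{\left(Q \right)} = \frac{422 \sqrt{1655}}{3} - 993 = -993 + \frac{422 \sqrt{1655}}{3}$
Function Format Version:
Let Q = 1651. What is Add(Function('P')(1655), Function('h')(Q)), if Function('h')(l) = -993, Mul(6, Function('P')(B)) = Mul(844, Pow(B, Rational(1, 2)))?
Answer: Add(-993, Mul(Rational(422, 3), Pow(1655, Rational(1, 2)))) ≈ 4729.6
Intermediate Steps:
Function('P')(B) = Mul(Rational(422, 3), Pow(B, Rational(1, 2))) (Function('P')(B) = Mul(Rational(1, 6), Mul(844, Pow(B, Rational(1, 2)))) = Mul(Rational(422, 3), Pow(B, Rational(1, 2))))
Add(Function('P')(1655), Function('h')(Q)) = Add(Mul(Rational(422, 3), Pow(1655, Rational(1, 2))), -993) = Add(-993, Mul(Rational(422, 3), Pow(1655, Rational(1, 2))))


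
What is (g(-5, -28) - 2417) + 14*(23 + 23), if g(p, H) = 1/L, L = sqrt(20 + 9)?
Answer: -1773 + sqrt(29)/29 ≈ -1772.8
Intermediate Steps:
L = sqrt(29) ≈ 5.3852
g(p, H) = sqrt(29)/29 (g(p, H) = 1/(sqrt(29)) = sqrt(29)/29)
(g(-5, -28) - 2417) + 14*(23 + 23) = (sqrt(29)/29 - 2417) + 14*(23 + 23) = (-2417 + sqrt(29)/29) + 14*46 = (-2417 + sqrt(29)/29) + 644 = -1773 + sqrt(29)/29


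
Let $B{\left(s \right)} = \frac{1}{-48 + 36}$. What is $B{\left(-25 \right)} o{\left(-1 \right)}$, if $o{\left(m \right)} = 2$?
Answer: $- \frac{1}{6} \approx -0.16667$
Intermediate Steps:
$B{\left(s \right)} = - \frac{1}{12}$ ($B{\left(s \right)} = \frac{1}{-12} = - \frac{1}{12}$)
$B{\left(-25 \right)} o{\left(-1 \right)} = \left(- \frac{1}{12}\right) 2 = - \frac{1}{6}$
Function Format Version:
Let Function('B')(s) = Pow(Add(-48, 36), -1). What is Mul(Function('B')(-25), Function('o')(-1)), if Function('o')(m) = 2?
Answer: Rational(-1, 6) ≈ -0.16667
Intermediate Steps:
Function('B')(s) = Rational(-1, 12) (Function('B')(s) = Pow(-12, -1) = Rational(-1, 12))
Mul(Function('B')(-25), Function('o')(-1)) = Mul(Rational(-1, 12), 2) = Rational(-1, 6)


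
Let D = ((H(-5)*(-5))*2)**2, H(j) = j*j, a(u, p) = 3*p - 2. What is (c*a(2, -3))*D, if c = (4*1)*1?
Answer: -2750000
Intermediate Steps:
a(u, p) = -2 + 3*p
c = 4 (c = 4*1 = 4)
H(j) = j**2
D = 62500 (D = (((-5)**2*(-5))*2)**2 = ((25*(-5))*2)**2 = (-125*2)**2 = (-250)**2 = 62500)
(c*a(2, -3))*D = (4*(-2 + 3*(-3)))*62500 = (4*(-2 - 9))*62500 = (4*(-11))*62500 = -44*62500 = -2750000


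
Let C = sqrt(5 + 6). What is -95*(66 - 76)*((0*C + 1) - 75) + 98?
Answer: -70202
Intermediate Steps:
C = sqrt(11) ≈ 3.3166
-95*(66 - 76)*((0*C + 1) - 75) + 98 = -95*(66 - 76)*((0*sqrt(11) + 1) - 75) + 98 = -(-950)*((0 + 1) - 75) + 98 = -(-950)*(1 - 75) + 98 = -(-950)*(-74) + 98 = -95*740 + 98 = -70300 + 98 = -70202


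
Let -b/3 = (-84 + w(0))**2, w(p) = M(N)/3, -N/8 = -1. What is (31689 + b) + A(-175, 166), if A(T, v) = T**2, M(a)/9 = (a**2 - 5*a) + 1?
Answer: 62071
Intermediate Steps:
N = 8 (N = -8*(-1) = 8)
M(a) = 9 - 45*a + 9*a**2 (M(a) = 9*((a**2 - 5*a) + 1) = 9*(1 + a**2 - 5*a) = 9 - 45*a + 9*a**2)
w(p) = 75 (w(p) = (9 - 45*8 + 9*8**2)/3 = (9 - 360 + 9*64)*(1/3) = (9 - 360 + 576)*(1/3) = 225*(1/3) = 75)
b = -243 (b = -3*(-84 + 75)**2 = -3*(-9)**2 = -3*81 = -243)
(31689 + b) + A(-175, 166) = (31689 - 243) + (-175)**2 = 31446 + 30625 = 62071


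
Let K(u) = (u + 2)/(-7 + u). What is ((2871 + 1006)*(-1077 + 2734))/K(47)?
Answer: 256967560/49 ≈ 5.2442e+6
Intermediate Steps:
K(u) = (2 + u)/(-7 + u)
((2871 + 1006)*(-1077 + 2734))/K(47) = ((2871 + 1006)*(-1077 + 2734))/(((2 + 47)/(-7 + 47))) = (3877*1657)/((49/40)) = 6424189/(((1/40)*49)) = 6424189/(49/40) = 6424189*(40/49) = 256967560/49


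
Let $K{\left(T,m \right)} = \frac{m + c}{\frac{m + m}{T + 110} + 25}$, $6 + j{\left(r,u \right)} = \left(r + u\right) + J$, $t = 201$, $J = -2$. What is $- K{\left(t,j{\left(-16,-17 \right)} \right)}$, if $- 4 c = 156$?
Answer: $\frac{24880}{7693} \approx 3.2341$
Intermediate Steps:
$c = -39$ ($c = \left(- \frac{1}{4}\right) 156 = -39$)
$j{\left(r,u \right)} = -8 + r + u$ ($j{\left(r,u \right)} = -6 - \left(2 - r - u\right) = -6 + \left(-2 + r + u\right) = -8 + r + u$)
$K{\left(T,m \right)} = \frac{-39 + m}{25 + \frac{2 m}{110 + T}}$ ($K{\left(T,m \right)} = \frac{m - 39}{\frac{m + m}{T + 110} + 25} = \frac{-39 + m}{\frac{2 m}{110 + T} + 25} = \frac{-39 + m}{25 + \frac{2 m}{110 + T}}$)
$- K{\left(t,j{\left(-16,-17 \right)} \right)} = - \frac{-4290 - 7839 + 110 \left(-8 - 16 - 17\right) + 201 \left(-8 - 16 - 17\right)}{2750 + 2 \left(-8 - 16 - 17\right) + 25 \cdot 201} = - \frac{-4290 - 7839 + 110 \left(-41\right) + 201 \left(-41\right)}{2750 + 2 \left(-41\right) + 5025} = - \frac{-4290 - 7839 - 4510 - 8241}{2750 - 82 + 5025} = - \frac{-24880}{7693} = \left(-1\right) \left(- \frac{24880}{7693}\right) = \frac{24880}{7693}$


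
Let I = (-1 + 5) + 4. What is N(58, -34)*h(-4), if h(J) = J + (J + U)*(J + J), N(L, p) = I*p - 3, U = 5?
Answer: 3300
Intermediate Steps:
I = 8 (I = 4 + 4 = 8)
N(L, p) = -3 + 8*p (N(L, p) = 8*p - 3 = -3 + 8*p)
h(J) = J + 2*J*(5 + J) (h(J) = J + (J + 5)*(J + J) = J + (5 + J)*(2*J) = J + 2*J*(5 + J))
N(58, -34)*h(-4) = (-3 + 8*(-34))*(-4*(11 + 2*(-4))) = (-3 - 272)*(-4*(11 - 8)) = -(-1100)*3 = -275*(-12) = 3300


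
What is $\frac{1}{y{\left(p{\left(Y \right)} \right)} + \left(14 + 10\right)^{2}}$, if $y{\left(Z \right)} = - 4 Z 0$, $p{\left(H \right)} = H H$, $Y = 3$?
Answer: $\frac{1}{576} \approx 0.0017361$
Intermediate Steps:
$p{\left(H \right)} = H^{2}$
$y{\left(Z \right)} = 0$
$\frac{1}{y{\left(p{\left(Y \right)} \right)} + \left(14 + 10\right)^{2}} = \frac{1}{0 + \left(14 + 10\right)^{2}} = \frac{1}{0 + 24^{2}} = \frac{1}{0 + 576} = \frac{1}{576}$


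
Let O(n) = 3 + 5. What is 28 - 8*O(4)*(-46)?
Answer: 2972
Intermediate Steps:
O(n) = 8
28 - 8*O(4)*(-46) = 28 - 8*8*(-46) = 28 - 64*(-46) = 28 + 2944 = 2972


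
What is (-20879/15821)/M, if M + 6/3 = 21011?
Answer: -20879/332383389 ≈ -6.2816e-5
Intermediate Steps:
M = 21009 (M = -2 + 21011 = 21009)
(-20879/15821)/M = -20879/15821/21009 = -20879*1/15821*(1/21009) = -20879/15821*1/21009 = -20879/332383389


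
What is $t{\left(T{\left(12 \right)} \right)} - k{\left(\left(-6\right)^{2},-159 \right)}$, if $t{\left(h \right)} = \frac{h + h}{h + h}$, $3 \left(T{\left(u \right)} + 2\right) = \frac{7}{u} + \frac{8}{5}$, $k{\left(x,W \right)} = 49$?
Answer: $-48$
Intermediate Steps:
$T{\left(u \right)} = - \frac{22}{15} + \frac{7}{3 u}$ ($T{\left(u \right)} = -2 + \frac{\frac{7}{u} + \frac{8}{5}}{3} = -2 + \frac{\frac{8}{5} + \frac{7}{u}}{3} = -2 + \left(\frac{8}{15} + \frac{7}{3 u}\right) = - \frac{22}{15} + \frac{7}{3 u}$)
$t{\left(h \right)} = 1$ ($t{\left(h \right)} = \frac{2 h}{2 h} = 2 h \frac{1}{2 h} = 1$)
$t{\left(T{\left(12 \right)} \right)} - k{\left(\left(-6\right)^{2},-159 \right)} = 1 - 49 = -48$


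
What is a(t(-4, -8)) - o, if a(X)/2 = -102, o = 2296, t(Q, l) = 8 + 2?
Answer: -2500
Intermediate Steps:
t(Q, l) = 10
a(X) = -204 (a(X) = 2*(-102) = -204)
a(t(-4, -8)) - o = -204 - 1*2296 = -204 - 2296 = -2500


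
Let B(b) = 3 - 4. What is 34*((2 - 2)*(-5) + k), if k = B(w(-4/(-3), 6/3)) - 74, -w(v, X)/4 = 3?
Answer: -2550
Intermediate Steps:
w(v, X) = -12 (w(v, X) = -4*3 = -12)
B(b) = -1
k = -75 (k = -1 - 74 = -75)
34*((2 - 2)*(-5) + k) = 34*((2 - 2)*(-5) - 75) = 34*(0*(-5) - 75) = 34*(0 - 75) = 34*(-75) = -2550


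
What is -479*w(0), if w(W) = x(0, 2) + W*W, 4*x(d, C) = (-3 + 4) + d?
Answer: -479/4 ≈ -119.75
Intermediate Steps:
x(d, C) = ¼ + d/4 (x(d, C) = ((-3 + 4) + d)/4 = (1 + d)/4 = ¼ + d/4)
w(W) = ¼ + W² (w(W) = (¼ + (¼)*0) + W*W = (¼ + 0) + W² = ¼ + W²)
-479*w(0) = -479*(¼ + 0²) = -479*(¼ + 0) = -479*¼ = -479/4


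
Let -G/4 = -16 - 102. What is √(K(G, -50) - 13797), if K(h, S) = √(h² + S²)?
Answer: √(-13797 + 2*√56321) ≈ 115.42*I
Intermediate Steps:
G = 472 (G = -4*(-16 - 102) = -4*(-118) = 472)
K(h, S) = √(S² + h²)
√(K(G, -50) - 13797) = √(√((-50)² + 472²) - 13797) = √(√(2500 + 222784) - 13797) = √(√225284 - 13797) = √(2*√56321 - 13797) = √(-13797 + 2*√56321)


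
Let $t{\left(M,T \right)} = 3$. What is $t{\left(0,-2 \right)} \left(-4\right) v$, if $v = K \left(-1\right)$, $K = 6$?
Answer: $72$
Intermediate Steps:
$v = -6$ ($v = 6 \left(-1\right) = -6$)
$t{\left(0,-2 \right)} \left(-4\right) v = 3 \left(-4\right) \left(-6\right) = \left(-12\right) \left(-6\right) = 72$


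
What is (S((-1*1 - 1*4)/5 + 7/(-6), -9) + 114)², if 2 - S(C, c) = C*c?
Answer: 37249/4 ≈ 9312.3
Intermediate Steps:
S(C, c) = 2 - C*c
(S((-1*1 - 1*4)/5 + 7/(-6), -9) + 114)² = ((2 - 1*((-1*1 - 1*4)/5 + 7/(-6))*(-9)) + 114)² = ((2 - 1*((-1 - 4)*(⅕) + 7*(-⅙))*(-9)) + 114)² = ((2 - 1*(-5*⅕ - 7/6)*(-9)) + 114)² = ((2 - 1*(-1 - 7/6)*(-9)) + 114)² = ((2 - 1*(-13/6)*(-9)) + 114)² = ((2 - 39/2) + 114)² = (-35/2 + 114)² = (193/2)² = 37249/4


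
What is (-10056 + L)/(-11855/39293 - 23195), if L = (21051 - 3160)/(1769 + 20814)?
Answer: 8922527012801/20582439553170 ≈ 0.43350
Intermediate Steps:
L = 17891/22583 ≈ 0.79223
(-10056 + L)/(-11855/39293 - 23195) = (-10056 + 17891/22583)/(-11855/39293 - 23195) = -227076757/(22583*(-11855*1/39293 - 23195)) = -227076757/(22583*(-11855/39293 - 23195)) = -227076757/(22583*(-911412990/39293)) = -227076757/22583*(-39293/911412990) = 8922527012801/20582439553170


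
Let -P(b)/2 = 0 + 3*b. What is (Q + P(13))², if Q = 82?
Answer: 16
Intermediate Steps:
P(b) = -6*b (P(b) = -2*(0 + 3*b) = -6*b)
(Q + P(13))² = (82 - 6*13)² = (82 - 78)² = 4² = 16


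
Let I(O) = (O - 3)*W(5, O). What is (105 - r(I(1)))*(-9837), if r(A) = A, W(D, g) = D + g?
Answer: -1150929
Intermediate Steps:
I(O) = (-3 + O)*(5 + O) (I(O) = (O - 3)*(5 + O) = (-3 + O)*(5 + O))
(105 - r(I(1)))*(-9837) = (105 - (-3 + 1)*(5 + 1))*(-9837) = (105 - (-2)*6)*(-9837) = (105 - 1*(-12))*(-9837) = (105 + 12)*(-9837) = 117*(-9837) = -1150929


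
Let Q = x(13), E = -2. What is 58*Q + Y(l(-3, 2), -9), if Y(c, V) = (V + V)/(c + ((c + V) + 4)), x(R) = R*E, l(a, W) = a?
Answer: -16570/11 ≈ -1506.4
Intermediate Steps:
x(R) = -2*R (x(R) = R*(-2) = -2*R)
Q = -26 (Q = -2*13 = -26)
Y(c, V) = 2*V/(4 + V + 2*c) (Y(c, V) = (2*V)/(c + ((V + c) + 4)) = (2*V)/(c + (4 + V + c)) = (2*V)/(4 + V + 2*c) = 2*V/(4 + V + 2*c))
58*Q + Y(l(-3, 2), -9) = 58*(-26) + 2*(-9)/(4 - 9 + 2*(-3)) = -1508 + 2*(-9)/(4 - 9 - 6) = -1508 + 2*(-9)/(-11) = -1508 + 2*(-9)*(-1/11) = -1508 + 18/11 = -16570/11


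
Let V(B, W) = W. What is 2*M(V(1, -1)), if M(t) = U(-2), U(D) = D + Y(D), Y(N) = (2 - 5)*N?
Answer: 8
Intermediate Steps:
Y(N) = -3*N
U(D) = -2*D (U(D) = D - 3*D = -2*D)
M(t) = 4 (M(t) = -2*(-2) = 4)
2*M(V(1, -1)) = 2*4 = 8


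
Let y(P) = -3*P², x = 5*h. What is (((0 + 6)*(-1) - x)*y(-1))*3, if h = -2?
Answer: -36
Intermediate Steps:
x = -10 (x = 5*(-2) = -10)
(((0 + 6)*(-1) - x)*y(-1))*3 = (((0 + 6)*(-1) - 1*(-10))*(-3*(-1)²))*3 = ((6*(-1) + 10)*(-3*1))*3 = ((-6 + 10)*(-3))*3 = (4*(-3))*3 = -12*3 = -36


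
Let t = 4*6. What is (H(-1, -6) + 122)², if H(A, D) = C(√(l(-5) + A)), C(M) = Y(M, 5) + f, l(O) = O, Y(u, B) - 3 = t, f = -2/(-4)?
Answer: 89401/4 ≈ 22350.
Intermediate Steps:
t = 24
f = ½ (f = -2*(-¼) = ½ ≈ 0.50000)
Y(u, B) = 27 (Y(u, B) = 3 + 24 = 27)
C(M) = 55/2 (C(M) = 27 + ½ = 55/2)
H(A, D) = 55/2
(H(-1, -6) + 122)² = (55/2 + 122)² = (299/2)² = 89401/4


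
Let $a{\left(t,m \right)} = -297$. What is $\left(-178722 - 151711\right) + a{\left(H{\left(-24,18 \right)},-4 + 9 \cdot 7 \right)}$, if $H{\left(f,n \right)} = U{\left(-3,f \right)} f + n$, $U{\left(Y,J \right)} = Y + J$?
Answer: $-330730$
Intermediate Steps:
$U{\left(Y,J \right)} = J + Y$
$H{\left(f,n \right)} = n + f \left(-3 + f\right)$ ($H{\left(f,n \right)} = \left(f - 3\right) f + n = \left(-3 + f\right) f + n = f \left(-3 + f\right) + n = n + f \left(-3 + f\right)$)
$\left(-178722 - 151711\right) + a{\left(H{\left(-24,18 \right)},-4 + 9 \cdot 7 \right)} = \left(-178722 - 151711\right) - 297 = -330433 - 297 = -330730$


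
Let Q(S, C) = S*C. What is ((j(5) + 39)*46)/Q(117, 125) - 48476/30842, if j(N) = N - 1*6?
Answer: -327524842/225532125 ≈ -1.4522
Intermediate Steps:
Q(S, C) = C*S
j(N) = -6 + N (j(N) = N - 6 = -6 + N)
((j(5) + 39)*46)/Q(117, 125) - 48476/30842 = (((-6 + 5) + 39)*46)/((125*117)) - 48476/30842 = ((-1 + 39)*46)/14625 - 48476*1/30842 = (38*46)*(1/14625) - 24238/15421 = 1748*(1/14625) - 24238/15421 = 1748/14625 - 24238/15421 = -327524842/225532125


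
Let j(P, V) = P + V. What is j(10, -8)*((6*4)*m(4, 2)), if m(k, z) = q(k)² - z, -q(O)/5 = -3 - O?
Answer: 58704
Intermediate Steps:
q(O) = 15 + 5*O (q(O) = -5*(-3 - O) = 15 + 5*O)
m(k, z) = (15 + 5*k)² - z
j(10, -8)*((6*4)*m(4, 2)) = (10 - 8)*((6*4)*(-1*2 + 25*(3 + 4)²)) = 2*(24*(-2 + 25*7²)) = 2*(24*(-2 + 25*49)) = 2*(24*(-2 + 1225)) = 2*(24*1223) = 2*29352 = 58704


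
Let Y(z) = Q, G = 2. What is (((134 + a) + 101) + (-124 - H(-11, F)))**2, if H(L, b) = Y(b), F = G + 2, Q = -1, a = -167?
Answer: 3025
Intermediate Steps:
F = 4 (F = 2 + 2 = 4)
Y(z) = -1
H(L, b) = -1
(((134 + a) + 101) + (-124 - H(-11, F)))**2 = (((134 - 167) + 101) + (-124 - 1*(-1)))**2 = ((-33 + 101) + (-124 + 1))**2 = (68 - 123)**2 = (-55)**2 = 3025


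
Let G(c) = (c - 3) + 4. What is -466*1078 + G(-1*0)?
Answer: -502347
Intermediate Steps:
G(c) = 1 + c (G(c) = (-3 + c) + 4 = 1 + c)
-466*1078 + G(-1*0) = -466*1078 + (1 - 1*0) = -502348 + (1 + 0) = -502348 + 1 = -502347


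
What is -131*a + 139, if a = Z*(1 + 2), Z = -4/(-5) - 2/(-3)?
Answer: -2187/5 ≈ -437.40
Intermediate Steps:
Z = 22/15 (Z = -4*(-⅕) - 2*(-⅓) = ⅘ + ⅔ = 22/15 ≈ 1.4667)
a = 22/5 (a = 22*(1 + 2)/15 = (22/15)*3 = 22/5 ≈ 4.4000)
-131*a + 139 = -131*22/5 + 139 = -2882/5 + 139 = -2187/5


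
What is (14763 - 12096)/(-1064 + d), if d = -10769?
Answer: -2667/11833 ≈ -0.22539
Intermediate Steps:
(14763 - 12096)/(-1064 + d) = (14763 - 12096)/(-1064 - 10769) = 2667/(-11833) = 2667*(-1/11833) = -2667/11833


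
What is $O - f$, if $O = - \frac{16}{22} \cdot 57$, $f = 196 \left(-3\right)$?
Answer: $\frac{6012}{11} \approx 546.54$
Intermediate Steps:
$f = -588$
$O = - \frac{456}{11}$ ($O = \left(-16\right) \frac{1}{22} \cdot 57 = \left(- \frac{8}{11}\right) 57 = - \frac{456}{11} \approx -41.455$)
$O - f = - \frac{456}{11} - -588 = - \frac{456}{11} + 588 = \frac{6012}{11}$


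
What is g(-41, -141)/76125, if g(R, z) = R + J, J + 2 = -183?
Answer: -226/76125 ≈ -0.0029688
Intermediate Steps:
J = -185 (J = -2 - 183 = -185)
g(R, z) = -185 + R (g(R, z) = R - 185 = -185 + R)
g(-41, -141)/76125 = (-185 - 41)/76125 = -226*1/76125 = -226/76125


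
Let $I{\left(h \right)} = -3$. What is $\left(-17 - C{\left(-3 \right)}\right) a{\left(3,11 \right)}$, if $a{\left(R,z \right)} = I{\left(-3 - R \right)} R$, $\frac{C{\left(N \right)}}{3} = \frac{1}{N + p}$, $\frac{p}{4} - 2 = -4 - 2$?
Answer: $\frac{2880}{19} \approx 151.58$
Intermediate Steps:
$p = -16$ ($p = 8 + 4 \left(-4 - 2\right) = 8 + 4 \left(-6\right) = 8 - 24 = -16$)
$C{\left(N \right)} = \frac{3}{-16 + N}$ ($C{\left(N \right)} = \frac{3}{N - 16} = \frac{3}{-16 + N}$)
$a{\left(R,z \right)} = - 3 R$
$\left(-17 - C{\left(-3 \right)}\right) a{\left(3,11 \right)} = \left(-17 - \frac{3}{-16 - 3}\right) \left(\left(-3\right) 3\right) = \left(-17 - \frac{3}{-19}\right) \left(-9\right) = \left(-17 - 3 \left(- \frac{1}{19}\right)\right) \left(-9\right) = \left(-17 - - \frac{3}{19}\right) \left(-9\right) = \left(-17 + \frac{3}{19}\right) \left(-9\right) = \left(- \frac{320}{19}\right) \left(-9\right) = \frac{2880}{19}$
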